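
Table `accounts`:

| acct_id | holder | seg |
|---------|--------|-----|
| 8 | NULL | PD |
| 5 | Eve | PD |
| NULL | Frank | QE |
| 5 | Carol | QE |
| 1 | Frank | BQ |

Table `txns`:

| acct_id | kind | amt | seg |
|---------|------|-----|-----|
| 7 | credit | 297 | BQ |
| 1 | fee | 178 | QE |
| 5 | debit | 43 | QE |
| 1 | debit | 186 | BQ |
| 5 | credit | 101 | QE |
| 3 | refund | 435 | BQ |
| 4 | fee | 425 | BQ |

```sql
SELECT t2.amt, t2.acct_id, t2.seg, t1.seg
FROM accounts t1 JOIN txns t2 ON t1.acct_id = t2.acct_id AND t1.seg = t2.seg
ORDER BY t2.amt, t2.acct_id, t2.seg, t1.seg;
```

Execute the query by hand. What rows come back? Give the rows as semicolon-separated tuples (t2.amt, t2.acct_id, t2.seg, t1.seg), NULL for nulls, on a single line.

(43, 5, QE, QE); (101, 5, QE, QE); (186, 1, BQ, BQ)

INNER JOIN keeps only pairs where the ON condition holds.
Matching on t1.acct_id = t2.acct_id AND t1.seg = t2.seg. A NULL in a compared column never satisfies the condition.
- acct_id=8, seg=PD: no matching t2 row, dropped.
- acct_id=5, seg=PD: no matching t2 row, dropped.
- acct_id=NULL, seg=QE: no matching t2 row, dropped.
- acct_id=5, seg=QE: 2 matching t2 row(s), so 2 row(s) emitted.
- acct_id=1, seg=BQ: 1 matching t2 row(s), so 1 row(s) emitted.
After projecting and ordering:
t2.amt | t2.acct_id | t2.seg | t1.seg
43 | 5 | QE | QE
101 | 5 | QE | QE
186 | 1 | BQ | BQ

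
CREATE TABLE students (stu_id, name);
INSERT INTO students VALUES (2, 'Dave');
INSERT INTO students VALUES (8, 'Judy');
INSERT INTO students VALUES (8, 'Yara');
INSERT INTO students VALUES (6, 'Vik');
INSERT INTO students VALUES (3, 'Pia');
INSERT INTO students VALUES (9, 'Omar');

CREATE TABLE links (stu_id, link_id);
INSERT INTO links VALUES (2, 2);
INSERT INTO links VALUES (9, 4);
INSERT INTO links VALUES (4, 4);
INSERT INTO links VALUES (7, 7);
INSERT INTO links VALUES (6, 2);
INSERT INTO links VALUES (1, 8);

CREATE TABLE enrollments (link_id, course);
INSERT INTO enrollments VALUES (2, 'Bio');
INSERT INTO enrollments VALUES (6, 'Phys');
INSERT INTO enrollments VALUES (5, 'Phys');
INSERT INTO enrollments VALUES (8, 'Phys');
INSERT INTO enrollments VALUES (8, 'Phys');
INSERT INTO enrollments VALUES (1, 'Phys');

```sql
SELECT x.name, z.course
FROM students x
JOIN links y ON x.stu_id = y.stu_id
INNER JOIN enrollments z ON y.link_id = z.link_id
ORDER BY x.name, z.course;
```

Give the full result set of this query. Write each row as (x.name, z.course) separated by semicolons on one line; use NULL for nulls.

Joins associate left-to-right: students INNER JOIN links on stu_id gives 3 intermediate row(s).
Then INNER JOIN `enrollments z` on link_id: keep only rows whose y.link_id appears in z.

(Dave, Bio); (Vik, Bio)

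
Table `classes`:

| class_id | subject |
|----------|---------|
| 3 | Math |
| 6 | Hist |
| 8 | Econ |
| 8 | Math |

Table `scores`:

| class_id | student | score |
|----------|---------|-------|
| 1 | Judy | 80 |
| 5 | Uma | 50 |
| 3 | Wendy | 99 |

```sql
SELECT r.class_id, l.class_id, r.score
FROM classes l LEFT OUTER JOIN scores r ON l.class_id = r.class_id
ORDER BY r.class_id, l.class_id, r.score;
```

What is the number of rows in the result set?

4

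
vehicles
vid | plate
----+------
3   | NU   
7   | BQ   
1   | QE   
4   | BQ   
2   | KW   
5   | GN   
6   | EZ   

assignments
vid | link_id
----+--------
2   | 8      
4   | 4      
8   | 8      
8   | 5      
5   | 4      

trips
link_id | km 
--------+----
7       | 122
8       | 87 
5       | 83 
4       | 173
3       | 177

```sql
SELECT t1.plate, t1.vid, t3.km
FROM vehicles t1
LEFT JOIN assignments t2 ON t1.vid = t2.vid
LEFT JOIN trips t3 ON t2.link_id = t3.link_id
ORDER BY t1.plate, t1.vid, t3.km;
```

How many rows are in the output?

7

Evaluate left to right. First `vehicles t1 LEFT JOIN assignments t2` on vid: 7 row(s).
Then LEFT JOIN `trips t3` on link_id: each of those 7 rows is kept; rows whose t2.link_id has no match in t3 get NULL for t3's columns.
Result: 7 row(s).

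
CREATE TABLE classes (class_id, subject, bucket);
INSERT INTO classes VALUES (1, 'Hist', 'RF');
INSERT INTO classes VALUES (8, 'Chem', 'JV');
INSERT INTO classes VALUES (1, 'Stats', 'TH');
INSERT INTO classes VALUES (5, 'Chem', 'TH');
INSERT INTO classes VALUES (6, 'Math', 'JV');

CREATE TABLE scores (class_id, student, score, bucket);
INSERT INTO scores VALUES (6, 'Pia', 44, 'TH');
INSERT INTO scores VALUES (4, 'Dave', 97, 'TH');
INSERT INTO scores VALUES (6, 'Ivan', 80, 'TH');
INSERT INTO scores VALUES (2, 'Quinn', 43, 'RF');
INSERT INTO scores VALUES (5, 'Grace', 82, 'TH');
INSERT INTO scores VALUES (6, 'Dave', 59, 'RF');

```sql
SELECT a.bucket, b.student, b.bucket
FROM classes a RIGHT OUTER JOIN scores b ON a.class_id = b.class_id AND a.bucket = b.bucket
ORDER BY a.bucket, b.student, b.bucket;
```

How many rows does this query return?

6

RIGHT JOIN keeps every row from `scores`; unmatched rows get NULL for `classes`'s columns.
Matching on a.class_id = b.class_id AND a.bucket = b.bucket.
Matched pairs: 1; unmatched b rows kept: 5.
Total: 1 matched + 5 padded = 6 rows.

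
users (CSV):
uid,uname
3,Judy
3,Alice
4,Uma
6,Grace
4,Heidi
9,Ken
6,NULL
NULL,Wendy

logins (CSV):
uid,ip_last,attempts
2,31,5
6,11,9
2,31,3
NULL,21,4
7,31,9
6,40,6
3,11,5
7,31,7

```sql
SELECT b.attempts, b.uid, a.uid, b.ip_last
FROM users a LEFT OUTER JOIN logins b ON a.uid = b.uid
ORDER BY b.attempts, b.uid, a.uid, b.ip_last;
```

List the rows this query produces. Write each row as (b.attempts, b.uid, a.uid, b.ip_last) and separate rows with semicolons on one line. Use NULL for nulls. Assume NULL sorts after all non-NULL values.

LEFT JOIN keeps every row from `users`; unmatched rows get NULL for `logins`'s columns.
Matching on a.uid = b.uid. A NULL in a compared column never satisfies the condition.
- uid=3: 1 matching b row(s), so 1 row(s) emitted.
- uid=3: 1 matching b row(s), so 1 row(s) emitted.
- uid=4: no b row matches, row kept with b columns NULL.
- uid=6: 2 matching b row(s), so 2 row(s) emitted.
- uid=4: no b row matches, row kept with b columns NULL.
- uid=9: no b row matches, row kept with b columns NULL.
- uid=6: 2 matching b row(s), so 2 row(s) emitted.
- uid=NULL: no b row matches, row kept with b columns NULL.
After projecting and ordering:
b.attempts | b.uid | a.uid | b.ip_last
5 | 3 | 3 | 11
5 | 3 | 3 | 11
6 | 6 | 6 | 40
6 | 6 | 6 | 40
9 | 6 | 6 | 11
9 | 6 | 6 | 11
NULL | NULL | 4 | NULL
NULL | NULL | 4 | NULL
NULL | NULL | 9 | NULL
NULL | NULL | NULL | NULL

(5, 3, 3, 11); (5, 3, 3, 11); (6, 6, 6, 40); (6, 6, 6, 40); (9, 6, 6, 11); (9, 6, 6, 11); (NULL, NULL, 4, NULL); (NULL, NULL, 4, NULL); (NULL, NULL, 9, NULL); (NULL, NULL, NULL, NULL)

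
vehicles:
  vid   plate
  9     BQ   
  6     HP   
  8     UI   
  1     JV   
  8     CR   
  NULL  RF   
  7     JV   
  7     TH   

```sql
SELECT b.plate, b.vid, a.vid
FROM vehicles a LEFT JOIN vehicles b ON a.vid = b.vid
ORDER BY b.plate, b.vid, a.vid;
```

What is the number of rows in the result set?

12

LEFT JOIN keeps every row from `vehicles a`; unmatched rows get NULL for `vehicles b`'s columns.
Matching on a.vid = b.vid. A NULL in a compared column never satisfies the condition.
Matched pairs: 11; unmatched a rows kept: 1.
Total: 11 matched + 1 padded = 12 rows.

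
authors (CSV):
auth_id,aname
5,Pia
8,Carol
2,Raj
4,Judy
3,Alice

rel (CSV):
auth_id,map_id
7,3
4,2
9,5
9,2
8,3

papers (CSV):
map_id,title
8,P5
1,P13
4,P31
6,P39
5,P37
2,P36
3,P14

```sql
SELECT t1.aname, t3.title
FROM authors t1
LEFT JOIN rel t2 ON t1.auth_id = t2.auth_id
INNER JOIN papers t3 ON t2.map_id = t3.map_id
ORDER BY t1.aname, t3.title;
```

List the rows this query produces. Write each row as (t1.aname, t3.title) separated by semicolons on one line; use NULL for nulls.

(Carol, P14); (Judy, P36)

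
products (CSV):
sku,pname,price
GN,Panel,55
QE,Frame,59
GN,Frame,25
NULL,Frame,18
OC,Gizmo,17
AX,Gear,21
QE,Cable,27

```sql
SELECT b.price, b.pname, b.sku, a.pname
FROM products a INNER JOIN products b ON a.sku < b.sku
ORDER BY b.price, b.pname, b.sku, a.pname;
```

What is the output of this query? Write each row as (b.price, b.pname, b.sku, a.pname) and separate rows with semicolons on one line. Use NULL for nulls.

(17, Gizmo, OC, Frame); (17, Gizmo, OC, Gear); (17, Gizmo, OC, Panel); (25, Frame, GN, Gear); (27, Cable, QE, Frame); (27, Cable, QE, Gear); (27, Cable, QE, Gizmo); (27, Cable, QE, Panel); (55, Panel, GN, Gear); (59, Frame, QE, Frame); (59, Frame, QE, Gear); (59, Frame, QE, Gizmo); (59, Frame, QE, Panel)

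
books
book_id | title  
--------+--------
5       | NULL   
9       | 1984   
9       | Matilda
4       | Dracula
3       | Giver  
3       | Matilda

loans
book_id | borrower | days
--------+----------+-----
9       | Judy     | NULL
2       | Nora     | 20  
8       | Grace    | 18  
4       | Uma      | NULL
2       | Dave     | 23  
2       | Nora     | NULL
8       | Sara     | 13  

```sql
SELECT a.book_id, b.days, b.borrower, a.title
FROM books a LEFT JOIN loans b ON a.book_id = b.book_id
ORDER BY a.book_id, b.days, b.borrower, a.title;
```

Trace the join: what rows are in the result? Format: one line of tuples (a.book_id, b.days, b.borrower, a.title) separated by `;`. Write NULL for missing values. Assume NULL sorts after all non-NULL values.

(3, NULL, NULL, Giver); (3, NULL, NULL, Matilda); (4, NULL, Uma, Dracula); (5, NULL, NULL, NULL); (9, NULL, Judy, 1984); (9, NULL, Judy, Matilda)

LEFT JOIN keeps every row from `books`; unmatched rows get NULL for `loans`'s columns.
Matching on a.book_id = b.book_id.
Matched pairs: 3; unmatched a rows kept: 3.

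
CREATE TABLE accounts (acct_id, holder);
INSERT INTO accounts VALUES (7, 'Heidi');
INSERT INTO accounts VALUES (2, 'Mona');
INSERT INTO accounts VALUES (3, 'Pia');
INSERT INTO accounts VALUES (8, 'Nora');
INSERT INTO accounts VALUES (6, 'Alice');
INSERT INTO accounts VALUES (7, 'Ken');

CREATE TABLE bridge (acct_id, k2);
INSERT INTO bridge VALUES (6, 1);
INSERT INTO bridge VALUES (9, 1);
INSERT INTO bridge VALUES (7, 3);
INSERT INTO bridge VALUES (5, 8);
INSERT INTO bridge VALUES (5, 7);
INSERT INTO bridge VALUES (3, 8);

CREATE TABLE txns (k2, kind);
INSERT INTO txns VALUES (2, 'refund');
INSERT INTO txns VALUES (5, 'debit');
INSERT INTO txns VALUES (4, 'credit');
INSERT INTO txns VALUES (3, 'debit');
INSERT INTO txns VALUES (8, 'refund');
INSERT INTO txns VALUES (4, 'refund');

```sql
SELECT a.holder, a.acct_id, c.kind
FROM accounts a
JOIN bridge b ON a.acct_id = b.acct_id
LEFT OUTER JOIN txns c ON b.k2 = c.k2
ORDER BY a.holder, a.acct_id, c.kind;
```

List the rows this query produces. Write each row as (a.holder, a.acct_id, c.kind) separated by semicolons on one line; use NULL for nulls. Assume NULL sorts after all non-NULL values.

Joins associate left-to-right: accounts INNER JOIN bridge on acct_id gives 4 intermediate row(s).
Then LEFT JOIN `txns c` on k2: each of those 4 rows is kept; rows whose b.k2 has no match in c get NULL for c's columns.

(Alice, 6, NULL); (Heidi, 7, debit); (Ken, 7, debit); (Pia, 3, refund)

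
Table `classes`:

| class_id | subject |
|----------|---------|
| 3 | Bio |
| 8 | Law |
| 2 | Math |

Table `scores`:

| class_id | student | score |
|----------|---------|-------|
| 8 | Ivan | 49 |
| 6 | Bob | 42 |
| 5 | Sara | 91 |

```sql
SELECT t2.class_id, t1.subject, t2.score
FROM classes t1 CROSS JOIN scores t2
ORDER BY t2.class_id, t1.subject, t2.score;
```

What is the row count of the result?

CROSS JOIN pairs every row of `classes` with every row of `scores`: 3 × 3 = 9 rows.

9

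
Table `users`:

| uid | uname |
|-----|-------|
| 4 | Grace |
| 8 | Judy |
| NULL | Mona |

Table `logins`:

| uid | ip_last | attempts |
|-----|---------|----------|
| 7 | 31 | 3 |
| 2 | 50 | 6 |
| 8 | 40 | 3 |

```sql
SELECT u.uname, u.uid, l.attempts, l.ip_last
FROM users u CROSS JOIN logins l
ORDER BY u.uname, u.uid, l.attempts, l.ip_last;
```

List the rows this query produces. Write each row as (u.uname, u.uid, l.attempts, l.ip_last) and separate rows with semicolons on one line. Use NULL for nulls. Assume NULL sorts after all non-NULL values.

CROSS JOIN pairs every row of `users` with every row of `logins`: 3 × 3 = 9 rows.
After projecting and ordering:
u.uname | u.uid | l.attempts | l.ip_last
Grace | 4 | 3 | 31
Grace | 4 | 3 | 40
Grace | 4 | 6 | 50
Judy | 8 | 3 | 31
Judy | 8 | 3 | 40
Judy | 8 | 6 | 50
Mona | NULL | 3 | 31
Mona | NULL | 3 | 40
Mona | NULL | 6 | 50

(Grace, 4, 3, 31); (Grace, 4, 3, 40); (Grace, 4, 6, 50); (Judy, 8, 3, 31); (Judy, 8, 3, 40); (Judy, 8, 6, 50); (Mona, NULL, 3, 31); (Mona, NULL, 3, 40); (Mona, NULL, 6, 50)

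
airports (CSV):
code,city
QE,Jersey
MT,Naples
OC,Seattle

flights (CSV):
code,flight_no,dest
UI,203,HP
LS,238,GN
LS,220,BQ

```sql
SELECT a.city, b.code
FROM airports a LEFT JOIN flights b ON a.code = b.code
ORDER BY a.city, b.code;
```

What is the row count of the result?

LEFT JOIN keeps every row from `airports`; unmatched rows get NULL for `flights`'s columns.
Matching on a.code = b.code.
- a[0] code=QE → no match; kept with NULLs on the b side.
- a[1] code=MT → no match; kept with NULLs on the b side.
- a[2] code=OC → no match; kept with NULLs on the b side.
Total: 0 matched + 3 padded = 3 rows.

3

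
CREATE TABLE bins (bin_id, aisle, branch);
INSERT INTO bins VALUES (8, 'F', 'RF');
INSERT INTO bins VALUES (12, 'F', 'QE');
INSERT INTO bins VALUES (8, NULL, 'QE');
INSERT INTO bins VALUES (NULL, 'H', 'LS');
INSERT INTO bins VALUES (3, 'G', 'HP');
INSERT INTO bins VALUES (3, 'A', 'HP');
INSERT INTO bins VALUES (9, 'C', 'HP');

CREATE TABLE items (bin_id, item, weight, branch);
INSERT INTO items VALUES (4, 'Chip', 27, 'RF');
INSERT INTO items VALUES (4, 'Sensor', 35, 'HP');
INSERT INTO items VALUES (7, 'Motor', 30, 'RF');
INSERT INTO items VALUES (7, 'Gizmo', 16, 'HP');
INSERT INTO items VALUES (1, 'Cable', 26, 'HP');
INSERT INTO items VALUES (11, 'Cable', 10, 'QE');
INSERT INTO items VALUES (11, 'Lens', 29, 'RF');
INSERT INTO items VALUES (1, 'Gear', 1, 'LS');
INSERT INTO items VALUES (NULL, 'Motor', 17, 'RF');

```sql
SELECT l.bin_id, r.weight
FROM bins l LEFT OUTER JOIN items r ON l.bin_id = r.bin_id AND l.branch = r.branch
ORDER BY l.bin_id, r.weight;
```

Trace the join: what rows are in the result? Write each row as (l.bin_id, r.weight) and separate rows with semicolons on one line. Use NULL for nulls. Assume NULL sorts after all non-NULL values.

(3, NULL); (3, NULL); (8, NULL); (8, NULL); (9, NULL); (12, NULL); (NULL, NULL)

LEFT JOIN keeps every row from `bins`; unmatched rows get NULL for `items`'s columns.
Matching on l.bin_id = r.bin_id AND l.branch = r.branch. A NULL in a compared column never satisfies the condition.
- l[0] bin_id=8, branch=RF → no match; kept with NULLs on the r side.
- l[1] bin_id=12, branch=QE → no match; kept with NULLs on the r side.
- l[2] bin_id=8, branch=QE → no match; kept with NULLs on the r side.
- l[3] bin_id=NULL, branch=LS → no match; kept with NULLs on the r side.
- l[4] bin_id=3, branch=HP → no match; kept with NULLs on the r side.
- l[5] bin_id=3, branch=HP → no match; kept with NULLs on the r side.
- l[6] bin_id=9, branch=HP → no match; kept with NULLs on the r side.
After projecting and ordering:
l.bin_id | r.weight
3 | NULL
3 | NULL
8 | NULL
8 | NULL
9 | NULL
12 | NULL
NULL | NULL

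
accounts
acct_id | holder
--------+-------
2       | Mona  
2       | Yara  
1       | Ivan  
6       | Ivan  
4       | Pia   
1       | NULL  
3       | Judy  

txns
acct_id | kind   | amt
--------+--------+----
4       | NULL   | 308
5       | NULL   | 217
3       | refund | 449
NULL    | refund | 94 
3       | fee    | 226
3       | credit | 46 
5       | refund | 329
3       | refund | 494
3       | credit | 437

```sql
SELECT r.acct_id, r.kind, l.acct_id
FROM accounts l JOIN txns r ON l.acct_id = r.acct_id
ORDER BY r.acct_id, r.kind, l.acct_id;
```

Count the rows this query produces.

6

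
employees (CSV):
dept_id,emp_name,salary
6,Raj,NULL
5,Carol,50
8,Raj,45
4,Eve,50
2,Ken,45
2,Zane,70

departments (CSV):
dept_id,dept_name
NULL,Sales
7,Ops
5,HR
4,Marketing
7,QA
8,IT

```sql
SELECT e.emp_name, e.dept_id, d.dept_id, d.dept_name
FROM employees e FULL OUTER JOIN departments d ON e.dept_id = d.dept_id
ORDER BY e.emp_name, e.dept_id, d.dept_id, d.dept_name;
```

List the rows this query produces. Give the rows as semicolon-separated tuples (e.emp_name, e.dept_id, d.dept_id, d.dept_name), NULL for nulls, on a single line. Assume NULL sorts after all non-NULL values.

FULL OUTER JOIN keeps every row from both sides; unmatched rows get NULL for the other side's columns.
Matching on e.dept_id = d.dept_id. A NULL in a compared column never satisfies the condition.
- e[0] dept_id=6 → no match; kept with NULLs on the d side.
- e[1] dept_id=5 → 1 match(es) in d → 1 row(s).
- e[2] dept_id=8 → 1 match(es) in d → 1 row(s).
- e[3] dept_id=4 → 1 match(es) in d → 1 row(s).
- e[4] dept_id=2 → no match; kept with NULLs on the d side.
- e[5] dept_id=2 → no match; kept with NULLs on the d side.
- 3 row(s) from d found no e partner → padded with NULL.
After projecting and ordering:
e.emp_name | e.dept_id | d.dept_id | d.dept_name
Carol | 5 | 5 | HR
Eve | 4 | 4 | Marketing
Ken | 2 | NULL | NULL
Raj | 6 | NULL | NULL
Raj | 8 | 8 | IT
Zane | 2 | NULL | NULL
NULL | NULL | 7 | Ops
NULL | NULL | 7 | QA
NULL | NULL | NULL | Sales

(Carol, 5, 5, HR); (Eve, 4, 4, Marketing); (Ken, 2, NULL, NULL); (Raj, 6, NULL, NULL); (Raj, 8, 8, IT); (Zane, 2, NULL, NULL); (NULL, NULL, 7, Ops); (NULL, NULL, 7, QA); (NULL, NULL, NULL, Sales)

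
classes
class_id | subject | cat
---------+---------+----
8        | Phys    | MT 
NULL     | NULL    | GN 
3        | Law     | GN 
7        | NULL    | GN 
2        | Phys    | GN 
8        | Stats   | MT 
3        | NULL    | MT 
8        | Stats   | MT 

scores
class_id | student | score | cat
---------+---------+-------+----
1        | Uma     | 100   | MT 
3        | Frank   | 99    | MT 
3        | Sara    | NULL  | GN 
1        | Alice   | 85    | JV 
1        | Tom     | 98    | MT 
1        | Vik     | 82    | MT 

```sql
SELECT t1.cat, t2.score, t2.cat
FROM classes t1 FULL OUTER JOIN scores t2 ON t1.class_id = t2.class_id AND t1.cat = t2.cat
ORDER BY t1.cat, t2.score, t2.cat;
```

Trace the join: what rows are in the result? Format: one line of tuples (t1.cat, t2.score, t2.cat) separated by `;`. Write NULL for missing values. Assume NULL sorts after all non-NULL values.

FULL OUTER JOIN keeps every row from both sides; unmatched rows get NULL for the other side's columns.
Matching on t1.class_id = t2.class_id AND t1.cat = t2.cat. A NULL in a compared column never satisfies the condition.
- t1[0] class_id=8, cat=MT → no match; kept with NULLs on the t2 side.
- t1[1] class_id=NULL, cat=GN → no match; kept with NULLs on the t2 side.
- t1[2] class_id=3, cat=GN → 1 match(es) in t2 → 1 row(s).
- t1[3] class_id=7, cat=GN → no match; kept with NULLs on the t2 side.
- t1[4] class_id=2, cat=GN → no match; kept with NULLs on the t2 side.
- t1[5] class_id=8, cat=MT → no match; kept with NULLs on the t2 side.
- t1[6] class_id=3, cat=MT → 1 match(es) in t2 → 1 row(s).
- t1[7] class_id=8, cat=MT → no match; kept with NULLs on the t2 side.
- plus 4 unmatched t2 row(s), each kept with NULL t1 columns.

(GN, NULL, GN); (GN, NULL, NULL); (GN, NULL, NULL); (GN, NULL, NULL); (MT, 99, MT); (MT, NULL, NULL); (MT, NULL, NULL); (MT, NULL, NULL); (NULL, 82, MT); (NULL, 85, JV); (NULL, 98, MT); (NULL, 100, MT)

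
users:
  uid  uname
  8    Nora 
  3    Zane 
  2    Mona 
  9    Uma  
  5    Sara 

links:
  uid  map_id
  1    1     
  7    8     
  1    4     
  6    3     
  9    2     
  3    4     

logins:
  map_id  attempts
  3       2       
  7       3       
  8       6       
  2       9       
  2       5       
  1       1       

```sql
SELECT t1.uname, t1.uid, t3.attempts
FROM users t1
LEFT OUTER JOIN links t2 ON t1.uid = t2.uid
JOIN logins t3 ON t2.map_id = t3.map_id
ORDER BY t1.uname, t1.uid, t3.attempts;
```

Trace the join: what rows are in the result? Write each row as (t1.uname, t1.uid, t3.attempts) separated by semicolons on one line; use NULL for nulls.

Step 1 — t1 LEFT JOIN t2 on uid → 5 row(s).
Then INNER JOIN `logins t3` on map_id: keep only rows whose t2.map_id appears in t3.

(Uma, 9, 5); (Uma, 9, 9)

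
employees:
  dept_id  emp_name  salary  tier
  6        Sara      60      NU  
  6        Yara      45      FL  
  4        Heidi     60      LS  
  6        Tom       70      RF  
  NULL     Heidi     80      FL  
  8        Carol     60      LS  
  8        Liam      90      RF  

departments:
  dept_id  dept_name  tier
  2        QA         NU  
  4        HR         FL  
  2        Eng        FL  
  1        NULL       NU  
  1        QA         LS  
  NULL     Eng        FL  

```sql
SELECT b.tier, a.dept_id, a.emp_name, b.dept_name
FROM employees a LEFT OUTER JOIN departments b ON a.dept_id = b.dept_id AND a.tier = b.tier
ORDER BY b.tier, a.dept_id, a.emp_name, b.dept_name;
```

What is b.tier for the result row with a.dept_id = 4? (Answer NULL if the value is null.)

NULL

LEFT JOIN keeps every row from `employees`; unmatched rows get NULL for `departments`'s columns.
Matching on a.dept_id = b.dept_id AND a.tier = b.tier. A NULL in a compared column never satisfies the condition.
Matched pairs: 0; unmatched a rows kept: 7.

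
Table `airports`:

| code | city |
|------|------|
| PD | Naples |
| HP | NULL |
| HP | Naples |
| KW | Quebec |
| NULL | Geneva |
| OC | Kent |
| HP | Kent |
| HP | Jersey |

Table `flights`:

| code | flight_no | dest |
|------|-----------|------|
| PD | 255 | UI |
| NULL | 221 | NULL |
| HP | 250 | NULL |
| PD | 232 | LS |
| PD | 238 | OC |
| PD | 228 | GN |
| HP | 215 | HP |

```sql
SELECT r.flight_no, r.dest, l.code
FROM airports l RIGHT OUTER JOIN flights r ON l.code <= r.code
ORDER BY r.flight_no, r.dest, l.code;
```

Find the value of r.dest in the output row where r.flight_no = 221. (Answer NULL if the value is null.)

NULL

RIGHT JOIN keeps every row from `flights`; unmatched rows get NULL for `airports`'s columns.
Matching on l.code <= r.code. A NULL in a compared column never satisfies the condition.
- l[0] code=PD → 4 match(es) in r → 4 row(s).
- l[1] code=HP → 6 match(es) in r → 6 row(s).
- l[2] code=HP → 6 match(es) in r → 6 row(s).
- l[3] code=KW → 4 match(es) in r → 4 row(s).
- l[4] code=NULL → no match.
- l[5] code=OC → 4 match(es) in r → 4 row(s).
- l[6] code=HP → 6 match(es) in r → 6 row(s).
- l[7] code=HP → 6 match(es) in r → 6 row(s).
- 1 row(s) from r found no l partner → padded with NULL.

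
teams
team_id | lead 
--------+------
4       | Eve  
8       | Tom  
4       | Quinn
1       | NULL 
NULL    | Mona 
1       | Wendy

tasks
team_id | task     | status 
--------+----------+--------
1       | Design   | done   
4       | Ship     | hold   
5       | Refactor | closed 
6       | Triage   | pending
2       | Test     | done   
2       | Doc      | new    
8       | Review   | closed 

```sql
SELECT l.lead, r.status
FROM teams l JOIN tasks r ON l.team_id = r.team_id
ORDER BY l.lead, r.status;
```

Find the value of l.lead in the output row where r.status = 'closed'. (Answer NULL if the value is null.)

Tom

INNER JOIN keeps only pairs where the ON condition holds.
Matching on l.team_id = r.team_id. A NULL in a compared column never satisfies the condition.
- team_id=4: 1 matching r row(s), so 1 row(s) emitted.
- team_id=8: 1 matching r row(s), so 1 row(s) emitted.
- team_id=4: 1 matching r row(s), so 1 row(s) emitted.
- team_id=1: 1 matching r row(s), so 1 row(s) emitted.
- team_id=NULL: no matching r row, dropped.
- team_id=1: 1 matching r row(s), so 1 row(s) emitted.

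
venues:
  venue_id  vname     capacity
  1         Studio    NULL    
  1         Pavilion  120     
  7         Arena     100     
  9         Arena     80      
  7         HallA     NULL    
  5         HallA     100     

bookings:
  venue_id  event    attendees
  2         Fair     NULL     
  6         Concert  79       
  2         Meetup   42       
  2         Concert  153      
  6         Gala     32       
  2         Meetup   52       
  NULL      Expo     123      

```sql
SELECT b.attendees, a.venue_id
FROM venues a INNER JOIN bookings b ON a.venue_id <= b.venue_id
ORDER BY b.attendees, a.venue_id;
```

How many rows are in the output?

14

INNER JOIN keeps only pairs where the ON condition holds.
Matching on a.venue_id <= b.venue_id. A NULL in a compared column never satisfies the condition.
- a[0] venue_id=1 → 6 match(es) in b → 6 row(s).
- a[1] venue_id=1 → 6 match(es) in b → 6 row(s).
- a[2] venue_id=7 → no match; dropped.
- a[3] venue_id=9 → no match; dropped.
- a[4] venue_id=7 → no match; dropped.
- a[5] venue_id=5 → 2 match(es) in b → 2 row(s).
Total: 14 rows.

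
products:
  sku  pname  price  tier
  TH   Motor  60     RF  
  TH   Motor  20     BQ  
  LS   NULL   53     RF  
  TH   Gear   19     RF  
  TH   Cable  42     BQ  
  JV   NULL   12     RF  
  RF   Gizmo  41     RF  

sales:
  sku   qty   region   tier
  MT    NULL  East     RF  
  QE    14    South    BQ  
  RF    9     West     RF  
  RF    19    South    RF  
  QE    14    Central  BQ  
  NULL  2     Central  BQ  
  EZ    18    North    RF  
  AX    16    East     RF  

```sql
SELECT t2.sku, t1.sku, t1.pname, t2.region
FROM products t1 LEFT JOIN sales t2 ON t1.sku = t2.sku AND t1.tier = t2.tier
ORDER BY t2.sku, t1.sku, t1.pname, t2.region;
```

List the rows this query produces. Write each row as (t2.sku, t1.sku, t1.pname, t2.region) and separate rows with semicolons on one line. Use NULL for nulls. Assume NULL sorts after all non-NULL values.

(RF, RF, Gizmo, South); (RF, RF, Gizmo, West); (NULL, JV, NULL, NULL); (NULL, LS, NULL, NULL); (NULL, TH, Cable, NULL); (NULL, TH, Gear, NULL); (NULL, TH, Motor, NULL); (NULL, TH, Motor, NULL)

LEFT JOIN keeps every row from `products`; unmatched rows get NULL for `sales`'s columns.
Matching on t1.sku = t2.sku AND t1.tier = t2.tier. A NULL in a compared column never satisfies the condition.
- t1[0] sku=TH, tier=RF → no match; kept with NULLs on the t2 side.
- t1[1] sku=TH, tier=BQ → no match; kept with NULLs on the t2 side.
- t1[2] sku=LS, tier=RF → no match; kept with NULLs on the t2 side.
- t1[3] sku=TH, tier=RF → no match; kept with NULLs on the t2 side.
- t1[4] sku=TH, tier=BQ → no match; kept with NULLs on the t2 side.
- t1[5] sku=JV, tier=RF → no match; kept with NULLs on the t2 side.
- t1[6] sku=RF, tier=RF → 2 match(es) in t2 → 2 row(s).
After projecting and ordering:
t2.sku | t1.sku | t1.pname | t2.region
RF | RF | Gizmo | South
RF | RF | Gizmo | West
NULL | JV | NULL | NULL
NULL | LS | NULL | NULL
NULL | TH | Cable | NULL
NULL | TH | Gear | NULL
NULL | TH | Motor | NULL
NULL | TH | Motor | NULL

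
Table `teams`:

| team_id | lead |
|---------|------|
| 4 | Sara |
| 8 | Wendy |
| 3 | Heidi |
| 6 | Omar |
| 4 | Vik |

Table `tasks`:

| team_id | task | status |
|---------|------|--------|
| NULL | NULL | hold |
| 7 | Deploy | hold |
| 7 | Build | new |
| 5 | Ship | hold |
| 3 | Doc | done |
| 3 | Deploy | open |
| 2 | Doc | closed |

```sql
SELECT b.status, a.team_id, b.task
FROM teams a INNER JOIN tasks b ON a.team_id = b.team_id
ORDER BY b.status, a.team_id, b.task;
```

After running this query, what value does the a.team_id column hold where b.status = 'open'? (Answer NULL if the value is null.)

3

INNER JOIN keeps only pairs where the ON condition holds.
Matching on a.team_id = b.team_id. A NULL in a compared column never satisfies the condition.
Matched pairs: 2.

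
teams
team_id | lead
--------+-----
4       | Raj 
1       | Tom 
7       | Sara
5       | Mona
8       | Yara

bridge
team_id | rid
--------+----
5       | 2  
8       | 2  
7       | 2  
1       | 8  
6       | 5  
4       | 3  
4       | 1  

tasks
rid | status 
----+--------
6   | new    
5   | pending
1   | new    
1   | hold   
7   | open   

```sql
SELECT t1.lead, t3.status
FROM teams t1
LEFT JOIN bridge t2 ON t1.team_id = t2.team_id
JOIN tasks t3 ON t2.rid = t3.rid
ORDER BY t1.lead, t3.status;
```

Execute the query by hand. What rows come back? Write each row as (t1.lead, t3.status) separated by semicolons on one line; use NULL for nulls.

(Raj, hold); (Raj, new)

Step 1 — t1 LEFT JOIN t2 on team_id → 6 row(s).
Then INNER JOIN `tasks t3` on rid: keep only rows whose t2.rid appears in t3.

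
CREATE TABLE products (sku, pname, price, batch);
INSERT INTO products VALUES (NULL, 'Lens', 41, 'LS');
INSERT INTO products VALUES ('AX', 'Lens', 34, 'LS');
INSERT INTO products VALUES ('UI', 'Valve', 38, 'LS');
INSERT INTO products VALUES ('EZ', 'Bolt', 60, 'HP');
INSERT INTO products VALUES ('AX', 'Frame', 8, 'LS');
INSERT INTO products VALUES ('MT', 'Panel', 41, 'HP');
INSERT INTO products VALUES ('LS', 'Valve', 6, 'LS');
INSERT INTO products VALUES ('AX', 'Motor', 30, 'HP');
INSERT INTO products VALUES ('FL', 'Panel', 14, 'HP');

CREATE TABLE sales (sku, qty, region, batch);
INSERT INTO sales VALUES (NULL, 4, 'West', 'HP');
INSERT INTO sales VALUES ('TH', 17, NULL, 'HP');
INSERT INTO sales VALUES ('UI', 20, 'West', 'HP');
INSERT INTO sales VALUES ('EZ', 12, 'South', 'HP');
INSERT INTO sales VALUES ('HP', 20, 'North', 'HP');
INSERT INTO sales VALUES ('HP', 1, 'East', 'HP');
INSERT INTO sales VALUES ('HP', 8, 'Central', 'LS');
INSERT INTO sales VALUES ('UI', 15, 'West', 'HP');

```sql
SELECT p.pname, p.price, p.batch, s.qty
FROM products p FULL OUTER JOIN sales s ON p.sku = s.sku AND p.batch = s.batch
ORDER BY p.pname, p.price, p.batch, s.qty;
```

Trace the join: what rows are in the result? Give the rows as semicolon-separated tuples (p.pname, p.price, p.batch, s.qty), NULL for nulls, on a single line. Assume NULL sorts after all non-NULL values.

FULL OUTER JOIN keeps every row from both sides; unmatched rows get NULL for the other side's columns.
Matching on p.sku = s.sku AND p.batch = s.batch. A NULL in a compared column never satisfies the condition.
- sku=NULL, batch=LS: no s row matches, row kept with s columns NULL.
- sku=AX, batch=LS: no s row matches, row kept with s columns NULL.
- sku=UI, batch=LS: no s row matches, row kept with s columns NULL.
- sku=EZ, batch=HP: 1 matching s row(s), so 1 row(s) emitted.
- sku=AX, batch=LS: no s row matches, row kept with s columns NULL.
- sku=MT, batch=HP: no s row matches, row kept with s columns NULL.
- sku=LS, batch=LS: no s row matches, row kept with s columns NULL.
- sku=AX, batch=HP: no s row matches, row kept with s columns NULL.
- sku=FL, batch=HP: no s row matches, row kept with s columns NULL.
- plus 7 unmatched s row(s), each kept with NULL p columns.

(Bolt, 60, HP, 12); (Frame, 8, LS, NULL); (Lens, 34, LS, NULL); (Lens, 41, LS, NULL); (Motor, 30, HP, NULL); (Panel, 14, HP, NULL); (Panel, 41, HP, NULL); (Valve, 6, LS, NULL); (Valve, 38, LS, NULL); (NULL, NULL, NULL, 1); (NULL, NULL, NULL, 4); (NULL, NULL, NULL, 8); (NULL, NULL, NULL, 15); (NULL, NULL, NULL, 17); (NULL, NULL, NULL, 20); (NULL, NULL, NULL, 20)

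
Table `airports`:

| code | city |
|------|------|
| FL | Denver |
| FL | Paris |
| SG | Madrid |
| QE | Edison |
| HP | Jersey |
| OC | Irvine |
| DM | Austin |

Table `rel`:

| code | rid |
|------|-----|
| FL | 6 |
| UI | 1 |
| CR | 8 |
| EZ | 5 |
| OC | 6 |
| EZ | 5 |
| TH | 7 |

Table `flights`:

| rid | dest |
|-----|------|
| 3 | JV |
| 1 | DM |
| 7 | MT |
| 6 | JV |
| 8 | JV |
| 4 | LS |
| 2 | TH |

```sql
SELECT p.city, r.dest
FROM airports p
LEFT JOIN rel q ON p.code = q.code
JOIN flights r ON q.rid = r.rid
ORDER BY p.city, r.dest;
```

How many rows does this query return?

Evaluate left to right. First `airports p LEFT JOIN rel q` on code: 7 row(s).
Then INNER JOIN `flights r` on rid: keep only rows whose q.rid appears in r.
Result: 3 row(s).

3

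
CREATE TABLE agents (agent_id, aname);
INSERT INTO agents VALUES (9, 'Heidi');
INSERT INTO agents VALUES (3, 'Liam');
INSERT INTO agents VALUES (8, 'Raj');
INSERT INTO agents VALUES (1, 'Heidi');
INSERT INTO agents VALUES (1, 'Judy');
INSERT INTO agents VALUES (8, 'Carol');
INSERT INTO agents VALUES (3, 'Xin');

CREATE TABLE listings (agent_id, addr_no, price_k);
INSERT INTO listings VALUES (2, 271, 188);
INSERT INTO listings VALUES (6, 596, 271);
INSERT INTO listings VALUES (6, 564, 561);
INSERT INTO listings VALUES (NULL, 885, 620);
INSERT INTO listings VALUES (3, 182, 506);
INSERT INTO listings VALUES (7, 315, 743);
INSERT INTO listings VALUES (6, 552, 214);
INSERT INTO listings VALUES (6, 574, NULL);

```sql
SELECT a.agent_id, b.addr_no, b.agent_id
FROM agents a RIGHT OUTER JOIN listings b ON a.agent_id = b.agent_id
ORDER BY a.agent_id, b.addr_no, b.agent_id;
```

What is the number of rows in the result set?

RIGHT JOIN keeps every row from `listings`; unmatched rows get NULL for `agents`'s columns.
Matching on a.agent_id = b.agent_id. A NULL in a compared column never satisfies the condition.
- a[0] agent_id=9 → no match.
- a[1] agent_id=3 → 1 match(es) in b → 1 row(s).
- a[2] agent_id=8 → no match.
- a[3] agent_id=1 → no match.
- a[4] agent_id=1 → no match.
- a[5] agent_id=8 → no match.
- a[6] agent_id=3 → 1 match(es) in b → 1 row(s).
- 7 b row(s) had no a match → kept, a columns NULL.
Total: 2 matched + 7 padded = 9 rows.

9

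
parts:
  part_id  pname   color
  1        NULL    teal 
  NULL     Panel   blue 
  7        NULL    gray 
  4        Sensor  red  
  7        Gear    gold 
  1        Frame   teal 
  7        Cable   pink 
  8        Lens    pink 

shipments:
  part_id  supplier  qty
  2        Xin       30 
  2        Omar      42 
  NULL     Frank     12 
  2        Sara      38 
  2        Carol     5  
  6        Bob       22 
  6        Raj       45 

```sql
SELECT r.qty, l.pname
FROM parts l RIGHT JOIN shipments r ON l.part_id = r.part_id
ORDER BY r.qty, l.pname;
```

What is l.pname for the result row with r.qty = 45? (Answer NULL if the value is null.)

RIGHT JOIN keeps every row from `shipments`; unmatched rows get NULL for `parts`'s columns.
Matching on l.part_id = r.part_id. A NULL in a compared column never satisfies the condition.
- l[0] part_id=1 → no match.
- l[1] part_id=NULL → no match.
- l[2] part_id=7 → no match.
- l[3] part_id=4 → no match.
- l[4] part_id=7 → no match.
- l[5] part_id=1 → no match.
- l[6] part_id=7 → no match.
- l[7] part_id=8 → no match.
- 7 row(s) from r found no l partner → padded with NULL.

NULL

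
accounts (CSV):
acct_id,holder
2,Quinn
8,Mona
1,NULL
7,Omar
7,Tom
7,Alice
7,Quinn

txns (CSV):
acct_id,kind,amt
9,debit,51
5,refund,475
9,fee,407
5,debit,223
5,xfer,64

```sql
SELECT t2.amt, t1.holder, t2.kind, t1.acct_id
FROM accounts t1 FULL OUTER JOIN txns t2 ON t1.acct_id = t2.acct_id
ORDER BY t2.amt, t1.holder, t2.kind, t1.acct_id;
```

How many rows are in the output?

FULL OUTER JOIN keeps every row from both sides; unmatched rows get NULL for the other side's columns.
Matching on t1.acct_id = t2.acct_id.
- t1 (acct_id=2) has no partner → padded with NULL.
- t1 (acct_id=8) has no partner → padded with NULL.
- t1 (acct_id=1) has no partner → padded with NULL.
- t1 (acct_id=7) has no partner → padded with NULL.
- t1 (acct_id=7) has no partner → padded with NULL.
- t1 (acct_id=7) has no partner → padded with NULL.
- t1 (acct_id=7) has no partner → padded with NULL.
- plus 5 unmatched t2 row(s), each kept with NULL t1 columns.
Total: 0 matched + 12 padded = 12 rows.

12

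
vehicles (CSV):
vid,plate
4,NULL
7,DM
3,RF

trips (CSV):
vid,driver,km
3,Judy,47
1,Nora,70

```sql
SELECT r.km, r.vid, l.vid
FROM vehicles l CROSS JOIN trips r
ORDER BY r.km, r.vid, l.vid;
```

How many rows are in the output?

CROSS JOIN pairs every row of `vehicles` with every row of `trips`: 3 × 2 = 6 rows.

6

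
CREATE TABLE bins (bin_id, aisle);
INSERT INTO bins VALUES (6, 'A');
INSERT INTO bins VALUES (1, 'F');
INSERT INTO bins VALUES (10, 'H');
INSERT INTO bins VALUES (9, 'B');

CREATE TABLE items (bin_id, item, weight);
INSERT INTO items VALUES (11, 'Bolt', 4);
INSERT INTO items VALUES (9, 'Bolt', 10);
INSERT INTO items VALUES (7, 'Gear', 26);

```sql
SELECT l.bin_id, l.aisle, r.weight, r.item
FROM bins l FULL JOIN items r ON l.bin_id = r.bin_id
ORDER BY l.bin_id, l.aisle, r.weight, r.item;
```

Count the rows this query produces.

FULL OUTER JOIN keeps every row from both sides; unmatched rows get NULL for the other side's columns.
Matching on l.bin_id = r.bin_id.
- l (bin_id=6) has no partner → padded with NULL.
- l (bin_id=1) has no partner → padded with NULL.
- l (bin_id=10) has no partner → padded with NULL.
- l (bin_id=9) pairs with 1 row(s) of r.
- 2 row(s) from r found no l partner → padded with NULL.
Total: 1 matched + 5 padded = 6 rows.

6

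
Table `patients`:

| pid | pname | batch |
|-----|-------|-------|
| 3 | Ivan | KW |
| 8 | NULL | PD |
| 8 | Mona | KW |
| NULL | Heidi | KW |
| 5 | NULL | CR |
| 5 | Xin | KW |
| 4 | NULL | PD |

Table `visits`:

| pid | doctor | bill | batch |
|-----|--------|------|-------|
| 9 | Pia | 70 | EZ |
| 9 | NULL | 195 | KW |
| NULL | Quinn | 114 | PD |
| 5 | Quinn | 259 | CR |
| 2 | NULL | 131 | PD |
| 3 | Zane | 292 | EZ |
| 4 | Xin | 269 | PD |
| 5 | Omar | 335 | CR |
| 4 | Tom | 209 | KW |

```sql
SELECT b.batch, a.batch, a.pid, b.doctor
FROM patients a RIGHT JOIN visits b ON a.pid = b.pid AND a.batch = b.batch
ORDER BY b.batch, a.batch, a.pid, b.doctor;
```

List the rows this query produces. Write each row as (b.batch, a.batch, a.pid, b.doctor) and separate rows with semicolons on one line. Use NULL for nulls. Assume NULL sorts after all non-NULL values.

(CR, CR, 5, Omar); (CR, CR, 5, Quinn); (EZ, NULL, NULL, Pia); (EZ, NULL, NULL, Zane); (KW, NULL, NULL, Tom); (KW, NULL, NULL, NULL); (PD, PD, 4, Xin); (PD, NULL, NULL, Quinn); (PD, NULL, NULL, NULL)

RIGHT JOIN keeps every row from `visits`; unmatched rows get NULL for `patients`'s columns.
Matching on a.pid = b.pid AND a.batch = b.batch. A NULL in a compared column never satisfies the condition.
Matched pairs: 3; unmatched b rows kept: 6.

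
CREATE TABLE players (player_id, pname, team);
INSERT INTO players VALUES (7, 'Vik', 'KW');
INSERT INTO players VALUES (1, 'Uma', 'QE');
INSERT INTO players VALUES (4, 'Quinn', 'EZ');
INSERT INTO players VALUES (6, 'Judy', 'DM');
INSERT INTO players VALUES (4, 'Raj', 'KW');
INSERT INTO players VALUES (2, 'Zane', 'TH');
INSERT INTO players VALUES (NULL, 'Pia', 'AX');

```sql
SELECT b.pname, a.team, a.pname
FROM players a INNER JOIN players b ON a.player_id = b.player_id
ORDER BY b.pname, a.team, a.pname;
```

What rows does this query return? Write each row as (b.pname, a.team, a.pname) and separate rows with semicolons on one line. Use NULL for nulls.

(Judy, DM, Judy); (Quinn, EZ, Quinn); (Quinn, KW, Raj); (Raj, EZ, Quinn); (Raj, KW, Raj); (Uma, QE, Uma); (Vik, KW, Vik); (Zane, TH, Zane)

INNER JOIN keeps only pairs where the ON condition holds.
Matching on a.player_id = b.player_id. A NULL in a compared column never satisfies the condition.
- a (player_id=7) pairs with 1 row(s) of b.
- a (player_id=1) pairs with 1 row(s) of b.
- a (player_id=4) pairs with 2 row(s) of b.
- a (player_id=6) pairs with 1 row(s) of b.
- a (player_id=4) pairs with 2 row(s) of b.
- a (player_id=2) pairs with 1 row(s) of b.
- a (player_id=NULL) has no partner → excluded.
After projecting and ordering:
b.pname | a.team | a.pname
Judy | DM | Judy
Quinn | EZ | Quinn
Quinn | KW | Raj
Raj | EZ | Quinn
Raj | KW | Raj
Uma | QE | Uma
Vik | KW | Vik
Zane | TH | Zane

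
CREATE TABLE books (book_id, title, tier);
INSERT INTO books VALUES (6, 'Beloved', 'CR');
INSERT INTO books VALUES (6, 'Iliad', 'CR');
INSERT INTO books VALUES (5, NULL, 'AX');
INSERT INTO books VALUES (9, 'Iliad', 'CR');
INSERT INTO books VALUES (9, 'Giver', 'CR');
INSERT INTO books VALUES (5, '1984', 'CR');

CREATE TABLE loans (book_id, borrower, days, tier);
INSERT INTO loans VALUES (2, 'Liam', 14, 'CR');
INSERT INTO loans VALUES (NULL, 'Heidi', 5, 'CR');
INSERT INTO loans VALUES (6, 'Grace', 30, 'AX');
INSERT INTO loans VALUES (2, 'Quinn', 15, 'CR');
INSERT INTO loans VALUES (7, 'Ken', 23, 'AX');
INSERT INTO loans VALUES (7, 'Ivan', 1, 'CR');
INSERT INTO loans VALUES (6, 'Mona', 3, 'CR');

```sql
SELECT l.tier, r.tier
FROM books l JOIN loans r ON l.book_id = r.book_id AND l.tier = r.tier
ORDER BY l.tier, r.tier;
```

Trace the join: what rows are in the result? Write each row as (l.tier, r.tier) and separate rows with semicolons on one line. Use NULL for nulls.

INNER JOIN keeps only pairs where the ON condition holds.
Matching on l.book_id = r.book_id AND l.tier = r.tier. A NULL in a compared column never satisfies the condition.
Matched pairs: 2.

(CR, CR); (CR, CR)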